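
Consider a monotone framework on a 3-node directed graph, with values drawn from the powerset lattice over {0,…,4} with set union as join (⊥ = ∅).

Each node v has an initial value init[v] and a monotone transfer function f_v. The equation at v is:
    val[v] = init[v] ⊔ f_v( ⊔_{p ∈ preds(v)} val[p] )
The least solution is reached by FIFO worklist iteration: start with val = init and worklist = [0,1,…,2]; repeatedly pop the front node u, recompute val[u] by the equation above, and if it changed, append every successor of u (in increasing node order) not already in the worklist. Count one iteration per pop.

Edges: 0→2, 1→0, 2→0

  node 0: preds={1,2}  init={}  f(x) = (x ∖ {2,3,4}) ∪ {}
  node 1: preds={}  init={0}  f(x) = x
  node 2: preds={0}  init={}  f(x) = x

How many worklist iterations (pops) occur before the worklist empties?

Iteration log — 4 steps:
  step 1. node 0  ⊔preds={0}  new={0}  old={}  +wl: 
  step 2. node 1  ⊔preds={}  new={0}  stable
  step 3. node 2  ⊔preds={0}  new={0}  old={}  +wl: 0
  step 4. node 0  ⊔preds={0}  new={0}  stable

Least fixpoint reached:
  node 0: {0}
  node 1: {0}
  node 2: {0}

4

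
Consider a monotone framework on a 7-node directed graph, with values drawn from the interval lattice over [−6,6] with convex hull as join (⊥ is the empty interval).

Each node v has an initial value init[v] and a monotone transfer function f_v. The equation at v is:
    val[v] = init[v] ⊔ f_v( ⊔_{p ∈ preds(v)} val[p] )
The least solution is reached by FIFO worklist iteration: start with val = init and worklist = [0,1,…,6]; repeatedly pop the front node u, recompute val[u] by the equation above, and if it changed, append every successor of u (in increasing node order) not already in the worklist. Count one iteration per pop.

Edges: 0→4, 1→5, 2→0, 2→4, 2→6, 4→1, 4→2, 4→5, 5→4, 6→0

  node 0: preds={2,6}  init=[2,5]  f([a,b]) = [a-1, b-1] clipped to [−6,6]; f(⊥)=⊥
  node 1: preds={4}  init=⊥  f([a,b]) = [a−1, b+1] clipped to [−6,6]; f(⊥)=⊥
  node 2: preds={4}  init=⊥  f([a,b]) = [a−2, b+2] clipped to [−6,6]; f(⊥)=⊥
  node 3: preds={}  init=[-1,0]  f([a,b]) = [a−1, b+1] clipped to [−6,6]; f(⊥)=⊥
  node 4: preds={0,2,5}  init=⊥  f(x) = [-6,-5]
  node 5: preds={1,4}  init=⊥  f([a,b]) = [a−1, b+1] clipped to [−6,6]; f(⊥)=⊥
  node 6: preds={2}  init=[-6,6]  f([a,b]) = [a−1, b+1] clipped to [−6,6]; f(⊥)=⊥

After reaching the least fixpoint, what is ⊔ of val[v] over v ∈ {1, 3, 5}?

Iteration log — 14 steps:
  step 1. node 0  ⊔preds=[-6,6]  new=[-6,5]  old=[2,5]  +wl: 
  step 2. node 1  ⊔preds=⊥  new=⊥  stable
  step 3. node 2  ⊔preds=⊥  new=⊥  stable
  step 4. node 3  ⊔preds=⊥  new=[-1,0]  stable
  step 5. node 4  ⊔preds=[-6,5]  new=[-6,-5]  old=⊥  +wl: 1,2
  step 6. node 5  ⊔preds=[-6,-5]  new=[-6,-4]  old=⊥  +wl: 4
  step 7. node 6  ⊔preds=⊥  new=[-6,6]  stable
  step 8. node 1  ⊔preds=[-6,-5]  new=[-6,-4]  old=⊥  +wl: 5
  step 9. node 2  ⊔preds=[-6,-5]  new=[-6,-3]  old=⊥  +wl: 0,6
  step 10. node 4  ⊔preds=[-6,5]  new=[-6,-5]  stable
  step 11. node 5  ⊔preds=[-6,-4]  new=[-6,-3]  old=[-6,-4]  +wl: 4
  step 12. node 0  ⊔preds=[-6,6]  new=[-6,5]  stable
  step 13. node 6  ⊔preds=[-6,-3]  new=[-6,6]  stable
  step 14. node 4  ⊔preds=[-6,5]  new=[-6,-5]  stable

Least fixpoint reached:
  node 0: [-6,5]
  node 1: [-6,-4]
  node 2: [-6,-3]
  node 3: [-1,0]
  node 4: [-6,-5]
  node 5: [-6,-3]
  node 6: [-6,6]

[-6,0]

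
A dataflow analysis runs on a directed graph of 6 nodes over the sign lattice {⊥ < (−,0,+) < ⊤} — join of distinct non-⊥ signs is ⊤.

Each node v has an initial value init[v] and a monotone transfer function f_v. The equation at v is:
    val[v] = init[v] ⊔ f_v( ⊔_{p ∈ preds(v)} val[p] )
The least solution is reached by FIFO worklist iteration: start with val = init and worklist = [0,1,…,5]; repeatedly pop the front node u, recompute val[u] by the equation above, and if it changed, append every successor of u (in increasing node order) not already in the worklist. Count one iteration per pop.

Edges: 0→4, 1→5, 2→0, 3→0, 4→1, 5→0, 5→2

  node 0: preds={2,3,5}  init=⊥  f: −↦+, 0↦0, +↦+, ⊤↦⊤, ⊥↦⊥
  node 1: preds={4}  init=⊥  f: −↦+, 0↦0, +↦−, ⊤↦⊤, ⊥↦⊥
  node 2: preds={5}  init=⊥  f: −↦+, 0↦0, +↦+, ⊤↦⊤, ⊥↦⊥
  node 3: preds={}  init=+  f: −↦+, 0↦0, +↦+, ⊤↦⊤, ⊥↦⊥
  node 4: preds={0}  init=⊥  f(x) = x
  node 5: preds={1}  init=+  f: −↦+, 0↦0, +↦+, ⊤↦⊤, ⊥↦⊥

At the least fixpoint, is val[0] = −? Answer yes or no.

no

Iteration log — 9 steps:
  step 1. node 0  ⊔preds=+  new=+  old=⊥  +wl: 
  step 2. node 1  ⊔preds=⊥  new=⊥  stable
  step 3. node 2  ⊔preds=+  new=+  old=⊥  +wl: 0
  step 4. node 3  ⊔preds=⊥  new=+  stable
  step 5. node 4  ⊔preds=+  new=+  old=⊥  +wl: 1
  step 6. node 5  ⊔preds=⊥  new=+  stable
  step 7. node 0  ⊔preds=+  new=+  stable
  step 8. node 1  ⊔preds=+  new=−  old=⊥  +wl: 5
  step 9. node 5  ⊔preds=−  new=+  stable

Least fixpoint reached:
  node 0: +
  node 1: −
  node 2: +
  node 3: +
  node 4: +
  node 5: +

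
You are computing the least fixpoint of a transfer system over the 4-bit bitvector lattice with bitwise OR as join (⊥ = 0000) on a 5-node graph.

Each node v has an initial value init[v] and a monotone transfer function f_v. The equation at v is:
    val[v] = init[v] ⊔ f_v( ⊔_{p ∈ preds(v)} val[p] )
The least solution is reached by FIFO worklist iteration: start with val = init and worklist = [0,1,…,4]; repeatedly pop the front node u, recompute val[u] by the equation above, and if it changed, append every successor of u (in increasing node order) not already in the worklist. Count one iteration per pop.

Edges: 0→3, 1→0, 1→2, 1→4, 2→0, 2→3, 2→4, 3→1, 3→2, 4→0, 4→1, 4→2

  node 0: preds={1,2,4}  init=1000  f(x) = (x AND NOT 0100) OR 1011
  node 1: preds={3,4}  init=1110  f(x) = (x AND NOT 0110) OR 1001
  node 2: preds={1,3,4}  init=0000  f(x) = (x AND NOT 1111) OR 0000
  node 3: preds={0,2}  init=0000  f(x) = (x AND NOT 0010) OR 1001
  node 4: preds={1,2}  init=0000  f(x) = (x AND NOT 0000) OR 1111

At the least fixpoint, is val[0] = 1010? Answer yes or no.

Worklist (8 pops):
  #1 pop 0: in=1110 → 1011 (was 1000); enqueue []
  #2 pop 1: in=0000 → 1111 (was 1110); enqueue [0]
  #3 pop 2: in=1111 → 0000 (no change)
  #4 pop 3: in=1011 → 1001 (was 0000); enqueue [1,2]
  #5 pop 4: in=1111 → 1111 (was 0000); enqueue []
  #6 pop 0: in=1111 → 1011 (no change)
  #7 pop 1: in=1111 → 1111 (no change)
  #8 pop 2: in=1111 → 0000 (no change)

Fixpoint:
  val[0] = 1011
  val[1] = 1111
  val[2] = 0000
  val[3] = 1001
  val[4] = 1111

no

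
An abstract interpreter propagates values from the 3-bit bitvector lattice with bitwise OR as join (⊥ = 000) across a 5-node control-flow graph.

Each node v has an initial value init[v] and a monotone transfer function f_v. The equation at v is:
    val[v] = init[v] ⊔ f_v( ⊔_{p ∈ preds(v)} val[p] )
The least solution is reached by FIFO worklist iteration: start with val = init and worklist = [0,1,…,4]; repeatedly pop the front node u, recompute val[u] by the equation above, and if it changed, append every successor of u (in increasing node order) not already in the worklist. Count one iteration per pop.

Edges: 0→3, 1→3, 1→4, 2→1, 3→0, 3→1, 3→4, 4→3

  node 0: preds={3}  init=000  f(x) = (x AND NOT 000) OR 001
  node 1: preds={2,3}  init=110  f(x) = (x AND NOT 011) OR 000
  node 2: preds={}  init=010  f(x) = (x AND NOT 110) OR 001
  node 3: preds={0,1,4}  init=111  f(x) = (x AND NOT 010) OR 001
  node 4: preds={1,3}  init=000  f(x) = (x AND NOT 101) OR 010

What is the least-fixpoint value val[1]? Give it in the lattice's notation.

Trace (7 dequeues):
  [1] u=0 | in 111 | out 111 | prev 000 | push {}
  [2] u=1 | in 111 | out 110 | ==
  [3] u=2 | in 000 | out 011 | prev 010 | push {1}
  [4] u=3 | in 111 | out 111 | ==
  [5] u=4 | in 111 | out 010 | prev 000 | push {3}
  [6] u=1 | in 111 | out 110 | ==
  [7] u=3 | in 111 | out 111 | ==

Converged values:
  [0] 111
  [1] 110
  [2] 011
  [3] 111
  [4] 010

110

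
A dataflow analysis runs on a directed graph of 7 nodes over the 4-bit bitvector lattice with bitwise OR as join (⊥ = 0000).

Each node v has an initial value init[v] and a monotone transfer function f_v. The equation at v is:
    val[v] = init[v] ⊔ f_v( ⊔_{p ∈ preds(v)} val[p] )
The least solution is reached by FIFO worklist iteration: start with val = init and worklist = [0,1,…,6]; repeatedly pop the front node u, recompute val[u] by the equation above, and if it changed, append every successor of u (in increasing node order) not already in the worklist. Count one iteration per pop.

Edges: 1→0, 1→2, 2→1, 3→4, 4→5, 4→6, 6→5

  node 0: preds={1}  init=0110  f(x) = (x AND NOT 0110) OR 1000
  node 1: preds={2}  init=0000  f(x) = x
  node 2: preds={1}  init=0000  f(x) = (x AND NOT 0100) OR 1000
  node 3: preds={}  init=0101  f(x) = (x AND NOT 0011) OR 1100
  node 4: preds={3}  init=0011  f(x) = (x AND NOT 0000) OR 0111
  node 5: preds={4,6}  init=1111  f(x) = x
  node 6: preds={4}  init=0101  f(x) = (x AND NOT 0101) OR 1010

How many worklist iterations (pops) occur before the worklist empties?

Worklist (11 pops):
  #1 pop 0: in=0000 → 1110 (was 0110); enqueue []
  #2 pop 1: in=0000 → 0000 (no change)
  #3 pop 2: in=0000 → 1000 (was 0000); enqueue [1]
  #4 pop 3: in=0000 → 1101 (was 0101); enqueue []
  #5 pop 4: in=1101 → 1111 (was 0011); enqueue []
  #6 pop 5: in=1111 → 1111 (no change)
  #7 pop 6: in=1111 → 1111 (was 0101); enqueue [5]
  #8 pop 1: in=1000 → 1000 (was 0000); enqueue [0,2]
  #9 pop 5: in=1111 → 1111 (no change)
  #10 pop 0: in=1000 → 1110 (no change)
  #11 pop 2: in=1000 → 1000 (no change)

Fixpoint:
  val[0] = 1110
  val[1] = 1000
  val[2] = 1000
  val[3] = 1101
  val[4] = 1111
  val[5] = 1111
  val[6] = 1111

11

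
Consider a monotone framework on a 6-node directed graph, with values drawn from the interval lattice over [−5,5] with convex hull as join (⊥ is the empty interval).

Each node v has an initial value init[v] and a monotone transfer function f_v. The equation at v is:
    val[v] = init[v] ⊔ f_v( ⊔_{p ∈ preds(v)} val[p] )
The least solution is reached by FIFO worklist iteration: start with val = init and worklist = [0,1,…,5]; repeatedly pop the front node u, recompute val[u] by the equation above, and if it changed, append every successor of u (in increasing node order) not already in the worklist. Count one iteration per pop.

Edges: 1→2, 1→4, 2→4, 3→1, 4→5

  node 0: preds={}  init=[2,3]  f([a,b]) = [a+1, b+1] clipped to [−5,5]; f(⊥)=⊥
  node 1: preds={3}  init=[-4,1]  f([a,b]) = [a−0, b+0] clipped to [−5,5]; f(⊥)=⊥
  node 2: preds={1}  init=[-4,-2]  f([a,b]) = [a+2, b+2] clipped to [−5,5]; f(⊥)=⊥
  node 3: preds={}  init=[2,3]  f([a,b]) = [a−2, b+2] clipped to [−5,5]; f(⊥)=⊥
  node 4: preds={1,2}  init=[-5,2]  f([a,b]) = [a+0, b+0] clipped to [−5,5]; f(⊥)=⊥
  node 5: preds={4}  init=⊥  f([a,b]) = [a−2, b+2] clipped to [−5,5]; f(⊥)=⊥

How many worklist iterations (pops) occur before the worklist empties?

Iteration log — 6 steps:
  step 1. node 0  ⊔preds=⊥  new=[2,3]  stable
  step 2. node 1  ⊔preds=[2,3]  new=[-4,3]  old=[-4,1]  +wl: 
  step 3. node 2  ⊔preds=[-4,3]  new=[-4,5]  old=[-4,-2]  +wl: 
  step 4. node 3  ⊔preds=⊥  new=[2,3]  stable
  step 5. node 4  ⊔preds=[-4,5]  new=[-5,5]  old=[-5,2]  +wl: 
  step 6. node 5  ⊔preds=[-5,5]  new=[-5,5]  old=⊥  +wl: 

Least fixpoint reached:
  node 0: [2,3]
  node 1: [-4,3]
  node 2: [-4,5]
  node 3: [2,3]
  node 4: [-5,5]
  node 5: [-5,5]

6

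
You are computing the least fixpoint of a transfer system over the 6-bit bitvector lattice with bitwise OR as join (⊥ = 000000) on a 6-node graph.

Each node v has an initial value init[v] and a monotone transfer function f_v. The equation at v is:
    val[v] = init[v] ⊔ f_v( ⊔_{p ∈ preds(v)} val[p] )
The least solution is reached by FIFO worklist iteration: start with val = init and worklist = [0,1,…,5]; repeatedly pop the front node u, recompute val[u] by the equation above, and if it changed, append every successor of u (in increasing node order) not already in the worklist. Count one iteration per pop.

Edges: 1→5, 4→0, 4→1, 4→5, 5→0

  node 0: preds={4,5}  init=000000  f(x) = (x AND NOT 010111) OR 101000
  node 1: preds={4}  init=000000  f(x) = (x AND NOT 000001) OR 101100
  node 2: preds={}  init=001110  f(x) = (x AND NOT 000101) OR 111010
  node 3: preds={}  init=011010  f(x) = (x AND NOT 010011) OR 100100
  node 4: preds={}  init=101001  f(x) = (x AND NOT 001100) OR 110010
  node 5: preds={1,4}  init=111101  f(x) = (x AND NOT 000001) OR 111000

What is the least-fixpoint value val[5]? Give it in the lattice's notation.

Iteration log — 9 steps:
  step 1. node 0  ⊔preds=111101  new=101000  old=000000  +wl: 
  step 2. node 1  ⊔preds=101001  new=101100  old=000000  +wl: 
  step 3. node 2  ⊔preds=000000  new=111110  old=001110  +wl: 
  step 4. node 3  ⊔preds=000000  new=111110  old=011010  +wl: 
  step 5. node 4  ⊔preds=000000  new=111011  old=101001  +wl: 0,1
  step 6. node 5  ⊔preds=111111  new=111111  old=111101  +wl: 
  step 7. node 0  ⊔preds=111111  new=101000  stable
  step 8. node 1  ⊔preds=111011  new=111110  old=101100  +wl: 5
  step 9. node 5  ⊔preds=111111  new=111111  stable

Least fixpoint reached:
  node 0: 101000
  node 1: 111110
  node 2: 111110
  node 3: 111110
  node 4: 111011
  node 5: 111111

111111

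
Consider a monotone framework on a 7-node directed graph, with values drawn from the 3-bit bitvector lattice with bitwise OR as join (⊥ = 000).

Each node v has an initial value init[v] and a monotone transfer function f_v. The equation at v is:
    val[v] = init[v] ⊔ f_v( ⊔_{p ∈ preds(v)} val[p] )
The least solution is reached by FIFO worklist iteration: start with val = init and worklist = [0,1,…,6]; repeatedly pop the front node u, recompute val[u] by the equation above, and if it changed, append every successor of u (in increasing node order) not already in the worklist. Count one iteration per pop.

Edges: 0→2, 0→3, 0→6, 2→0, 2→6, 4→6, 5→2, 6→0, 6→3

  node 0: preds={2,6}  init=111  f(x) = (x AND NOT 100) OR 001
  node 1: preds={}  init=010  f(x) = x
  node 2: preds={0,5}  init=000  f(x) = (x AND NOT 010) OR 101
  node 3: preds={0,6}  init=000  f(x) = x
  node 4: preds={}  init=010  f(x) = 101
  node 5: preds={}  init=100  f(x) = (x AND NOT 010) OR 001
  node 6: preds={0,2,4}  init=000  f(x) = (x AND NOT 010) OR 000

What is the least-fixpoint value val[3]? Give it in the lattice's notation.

Iteration log — 10 steps:
  step 1. node 0  ⊔preds=000  new=111  stable
  step 2. node 1  ⊔preds=000  new=010  stable
  step 3. node 2  ⊔preds=111  new=101  old=000  +wl: 0
  step 4. node 3  ⊔preds=111  new=111  old=000  +wl: 
  step 5. node 4  ⊔preds=000  new=111  old=010  +wl: 
  step 6. node 5  ⊔preds=000  new=101  old=100  +wl: 2
  step 7. node 6  ⊔preds=111  new=101  old=000  +wl: 3
  step 8. node 0  ⊔preds=101  new=111  stable
  step 9. node 2  ⊔preds=111  new=101  stable
  step 10. node 3  ⊔preds=111  new=111  stable

Least fixpoint reached:
  node 0: 111
  node 1: 010
  node 2: 101
  node 3: 111
  node 4: 111
  node 5: 101
  node 6: 101

111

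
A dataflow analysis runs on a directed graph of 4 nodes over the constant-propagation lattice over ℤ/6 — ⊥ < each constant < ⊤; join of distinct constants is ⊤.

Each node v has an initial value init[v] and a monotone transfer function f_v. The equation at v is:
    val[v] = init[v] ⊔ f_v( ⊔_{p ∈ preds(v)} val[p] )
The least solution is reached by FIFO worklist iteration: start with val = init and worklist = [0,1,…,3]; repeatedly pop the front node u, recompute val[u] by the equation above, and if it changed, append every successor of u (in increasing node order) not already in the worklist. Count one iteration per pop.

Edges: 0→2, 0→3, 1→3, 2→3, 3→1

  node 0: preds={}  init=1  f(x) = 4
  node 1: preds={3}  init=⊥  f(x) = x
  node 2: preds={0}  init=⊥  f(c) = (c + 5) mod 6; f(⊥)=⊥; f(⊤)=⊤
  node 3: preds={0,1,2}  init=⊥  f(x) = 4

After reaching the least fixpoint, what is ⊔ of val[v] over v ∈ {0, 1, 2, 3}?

Iteration log — 6 steps:
  step 1. node 0  ⊔preds=⊥  new=⊤  old=1  +wl: 
  step 2. node 1  ⊔preds=⊥  new=⊥  stable
  step 3. node 2  ⊔preds=⊤  new=⊤  old=⊥  +wl: 
  step 4. node 3  ⊔preds=⊤  new=4  old=⊥  +wl: 1
  step 5. node 1  ⊔preds=4  new=4  old=⊥  +wl: 3
  step 6. node 3  ⊔preds=⊤  new=4  stable

Least fixpoint reached:
  node 0: ⊤
  node 1: 4
  node 2: ⊤
  node 3: 4

⊤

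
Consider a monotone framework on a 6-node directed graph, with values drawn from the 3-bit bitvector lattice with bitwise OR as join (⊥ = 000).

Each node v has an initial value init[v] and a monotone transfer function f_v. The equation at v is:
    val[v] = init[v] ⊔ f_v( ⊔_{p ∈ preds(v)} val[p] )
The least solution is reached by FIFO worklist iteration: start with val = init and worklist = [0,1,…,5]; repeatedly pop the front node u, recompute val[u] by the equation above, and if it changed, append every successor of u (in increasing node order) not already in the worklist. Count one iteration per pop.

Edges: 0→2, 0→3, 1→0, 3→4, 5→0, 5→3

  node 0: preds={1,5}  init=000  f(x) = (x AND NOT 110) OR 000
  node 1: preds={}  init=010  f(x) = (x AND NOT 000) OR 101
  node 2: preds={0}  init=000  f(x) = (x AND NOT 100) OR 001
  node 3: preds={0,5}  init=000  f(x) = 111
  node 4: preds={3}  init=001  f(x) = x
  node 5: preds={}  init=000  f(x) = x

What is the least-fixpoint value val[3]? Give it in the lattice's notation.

Worklist (9 pops):
  #1 pop 0: in=010 → 000 (no change)
  #2 pop 1: in=000 → 111 (was 010); enqueue [0]
  #3 pop 2: in=000 → 001 (was 000); enqueue []
  #4 pop 3: in=000 → 111 (was 000); enqueue []
  #5 pop 4: in=111 → 111 (was 001); enqueue []
  #6 pop 5: in=000 → 000 (no change)
  #7 pop 0: in=111 → 001 (was 000); enqueue [2,3]
  #8 pop 2: in=001 → 001 (no change)
  #9 pop 3: in=001 → 111 (no change)

Fixpoint:
  val[0] = 001
  val[1] = 111
  val[2] = 001
  val[3] = 111
  val[4] = 111
  val[5] = 000

111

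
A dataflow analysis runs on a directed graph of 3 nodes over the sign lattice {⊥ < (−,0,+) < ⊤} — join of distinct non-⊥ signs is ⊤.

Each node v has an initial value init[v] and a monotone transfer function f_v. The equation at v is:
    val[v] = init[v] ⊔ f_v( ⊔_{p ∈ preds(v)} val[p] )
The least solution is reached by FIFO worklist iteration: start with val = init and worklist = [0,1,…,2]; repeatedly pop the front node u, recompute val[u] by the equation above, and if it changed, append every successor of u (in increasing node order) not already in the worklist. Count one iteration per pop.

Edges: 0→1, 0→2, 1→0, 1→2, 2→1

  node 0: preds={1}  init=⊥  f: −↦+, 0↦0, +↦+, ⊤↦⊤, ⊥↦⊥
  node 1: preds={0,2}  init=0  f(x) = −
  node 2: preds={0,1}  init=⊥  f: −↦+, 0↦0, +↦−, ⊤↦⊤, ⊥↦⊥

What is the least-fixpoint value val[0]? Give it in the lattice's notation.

⊤

Worklist (6 pops):
  #1 pop 0: in=0 → 0 (was ⊥); enqueue []
  #2 pop 1: in=0 → ⊤ (was 0); enqueue [0]
  #3 pop 2: in=⊤ → ⊤ (was ⊥); enqueue [1]
  #4 pop 0: in=⊤ → ⊤ (was 0); enqueue [2]
  #5 pop 1: in=⊤ → ⊤ (no change)
  #6 pop 2: in=⊤ → ⊤ (no change)

Fixpoint:
  val[0] = ⊤
  val[1] = ⊤
  val[2] = ⊤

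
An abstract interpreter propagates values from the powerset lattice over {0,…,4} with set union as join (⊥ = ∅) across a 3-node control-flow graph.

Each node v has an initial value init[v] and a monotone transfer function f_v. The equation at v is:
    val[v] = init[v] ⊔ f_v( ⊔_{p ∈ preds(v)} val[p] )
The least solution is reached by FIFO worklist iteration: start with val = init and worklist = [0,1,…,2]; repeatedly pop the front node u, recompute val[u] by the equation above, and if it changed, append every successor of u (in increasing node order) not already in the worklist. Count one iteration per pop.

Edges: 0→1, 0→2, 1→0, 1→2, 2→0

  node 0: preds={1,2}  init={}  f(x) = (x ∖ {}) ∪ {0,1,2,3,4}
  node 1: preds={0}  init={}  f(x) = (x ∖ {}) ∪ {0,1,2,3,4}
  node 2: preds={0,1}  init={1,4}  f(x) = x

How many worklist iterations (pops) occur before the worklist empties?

4

Worklist (4 pops):
  #1 pop 0: in={1,4} → {0,1,2,3,4} (was {}); enqueue []
  #2 pop 1: in={0,1,2,3,4} → {0,1,2,3,4} (was {}); enqueue [0]
  #3 pop 2: in={0,1,2,3,4} → {0,1,2,3,4} (was {1,4}); enqueue []
  #4 pop 0: in={0,1,2,3,4} → {0,1,2,3,4} (no change)

Fixpoint:
  val[0] = {0,1,2,3,4}
  val[1] = {0,1,2,3,4}
  val[2] = {0,1,2,3,4}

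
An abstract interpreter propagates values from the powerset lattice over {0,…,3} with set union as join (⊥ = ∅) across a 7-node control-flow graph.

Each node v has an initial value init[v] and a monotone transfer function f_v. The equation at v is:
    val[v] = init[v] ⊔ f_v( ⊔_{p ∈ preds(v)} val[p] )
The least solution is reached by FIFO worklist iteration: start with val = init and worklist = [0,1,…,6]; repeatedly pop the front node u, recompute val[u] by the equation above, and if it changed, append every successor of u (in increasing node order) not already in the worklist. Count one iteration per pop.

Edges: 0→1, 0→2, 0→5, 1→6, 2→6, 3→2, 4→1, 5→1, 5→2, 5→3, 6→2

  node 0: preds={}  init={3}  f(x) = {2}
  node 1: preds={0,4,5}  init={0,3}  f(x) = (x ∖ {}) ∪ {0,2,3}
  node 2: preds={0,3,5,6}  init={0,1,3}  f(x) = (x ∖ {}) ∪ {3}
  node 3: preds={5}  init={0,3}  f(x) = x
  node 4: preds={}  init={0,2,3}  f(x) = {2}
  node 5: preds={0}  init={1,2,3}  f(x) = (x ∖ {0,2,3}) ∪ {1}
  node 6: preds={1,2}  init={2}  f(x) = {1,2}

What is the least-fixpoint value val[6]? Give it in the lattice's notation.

Worklist (8 pops):
  #1 pop 0: in={} → {2,3} (was {3}); enqueue []
  #2 pop 1: in={0,1,2,3} → {0,1,2,3} (was {0,3}); enqueue []
  #3 pop 2: in={0,1,2,3} → {0,1,2,3} (was {0,1,3}); enqueue []
  #4 pop 3: in={1,2,3} → {0,1,2,3} (was {0,3}); enqueue [2]
  #5 pop 4: in={} → {0,2,3} (no change)
  #6 pop 5: in={2,3} → {1,2,3} (no change)
  #7 pop 6: in={0,1,2,3} → {1,2} (was {2}); enqueue []
  #8 pop 2: in={0,1,2,3} → {0,1,2,3} (no change)

Fixpoint:
  val[0] = {2,3}
  val[1] = {0,1,2,3}
  val[2] = {0,1,2,3}
  val[3] = {0,1,2,3}
  val[4] = {0,2,3}
  val[5] = {1,2,3}
  val[6] = {1,2}

{1,2}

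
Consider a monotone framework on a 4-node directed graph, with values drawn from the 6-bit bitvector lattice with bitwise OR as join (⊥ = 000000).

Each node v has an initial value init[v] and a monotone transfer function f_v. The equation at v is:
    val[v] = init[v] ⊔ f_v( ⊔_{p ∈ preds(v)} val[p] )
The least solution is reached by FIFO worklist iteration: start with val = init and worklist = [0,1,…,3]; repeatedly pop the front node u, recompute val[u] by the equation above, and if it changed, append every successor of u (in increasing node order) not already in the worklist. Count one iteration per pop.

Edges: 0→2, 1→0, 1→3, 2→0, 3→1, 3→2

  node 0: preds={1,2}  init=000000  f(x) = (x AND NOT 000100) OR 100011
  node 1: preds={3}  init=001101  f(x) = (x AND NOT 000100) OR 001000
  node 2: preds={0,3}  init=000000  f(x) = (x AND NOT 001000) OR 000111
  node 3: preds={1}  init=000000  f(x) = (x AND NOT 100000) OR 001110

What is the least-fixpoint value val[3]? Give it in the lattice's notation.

001111

Trace (9 dequeues):
  [1] u=0 | in 001101 | out 101011 | prev 000000 | push {}
  [2] u=1 | in 000000 | out 001101 | ==
  [3] u=2 | in 101011 | out 100111 | prev 000000 | push {0}
  [4] u=3 | in 001101 | out 001111 | prev 000000 | push {1,2}
  [5] u=0 | in 101111 | out 101011 | ==
  [6] u=1 | in 001111 | out 001111 | prev 001101 | push {0,3}
  [7] u=2 | in 101111 | out 100111 | ==
  [8] u=0 | in 101111 | out 101011 | ==
  [9] u=3 | in 001111 | out 001111 | ==

Converged values:
  [0] 101011
  [1] 001111
  [2] 100111
  [3] 001111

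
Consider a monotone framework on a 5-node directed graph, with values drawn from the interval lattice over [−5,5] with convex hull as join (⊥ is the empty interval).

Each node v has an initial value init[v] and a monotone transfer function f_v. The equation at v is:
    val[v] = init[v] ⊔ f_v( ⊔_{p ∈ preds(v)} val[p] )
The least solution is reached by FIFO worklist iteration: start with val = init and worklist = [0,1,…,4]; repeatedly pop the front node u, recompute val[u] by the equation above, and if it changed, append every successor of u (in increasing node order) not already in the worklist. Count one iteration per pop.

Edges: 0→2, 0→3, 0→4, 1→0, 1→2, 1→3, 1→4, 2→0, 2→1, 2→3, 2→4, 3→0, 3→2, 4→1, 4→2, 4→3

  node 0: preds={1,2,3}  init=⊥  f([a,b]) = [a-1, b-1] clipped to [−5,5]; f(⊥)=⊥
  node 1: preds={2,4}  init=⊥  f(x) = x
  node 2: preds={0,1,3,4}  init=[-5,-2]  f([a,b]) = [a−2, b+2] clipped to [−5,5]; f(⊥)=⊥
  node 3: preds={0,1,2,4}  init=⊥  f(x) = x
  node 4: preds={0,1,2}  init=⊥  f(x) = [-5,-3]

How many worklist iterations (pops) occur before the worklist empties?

Iteration log — 26 steps:
  step 1. node 0  ⊔preds=[-5,-2]  new=[-5,-3]  old=⊥  +wl: 
  step 2. node 1  ⊔preds=[-5,-2]  new=[-5,-2]  old=⊥  +wl: 0
  step 3. node 2  ⊔preds=[-5,-2]  new=[-5,0]  old=[-5,-2]  +wl: 1
  step 4. node 3  ⊔preds=[-5,0]  new=[-5,0]  old=⊥  +wl: 2
  step 5. node 4  ⊔preds=[-5,0]  new=[-5,-3]  old=⊥  +wl: 3
  step 6. node 0  ⊔preds=[-5,0]  new=[-5,-1]  old=[-5,-3]  +wl: 4
  step 7. node 1  ⊔preds=[-5,0]  new=[-5,0]  old=[-5,-2]  +wl: 0
  step 8. node 2  ⊔preds=[-5,0]  new=[-5,2]  old=[-5,0]  +wl: 1
  step 9. node 3  ⊔preds=[-5,2]  new=[-5,2]  old=[-5,0]  +wl: 2
  step 10. node 4  ⊔preds=[-5,2]  new=[-5,-3]  stable
  step 11. node 0  ⊔preds=[-5,2]  new=[-5,1]  old=[-5,-1]  +wl: 3,4
  step 12. node 1  ⊔preds=[-5,2]  new=[-5,2]  old=[-5,0]  +wl: 0
  step 13. node 2  ⊔preds=[-5,2]  new=[-5,4]  old=[-5,2]  +wl: 1
  step 14. node 3  ⊔preds=[-5,4]  new=[-5,4]  old=[-5,2]  +wl: 2
  step 15. node 4  ⊔preds=[-5,4]  new=[-5,-3]  stable
  step 16. node 0  ⊔preds=[-5,4]  new=[-5,3]  old=[-5,1]  +wl: 3,4
  step 17. node 1  ⊔preds=[-5,4]  new=[-5,4]  old=[-5,2]  +wl: 0
  step 18. node 2  ⊔preds=[-5,4]  new=[-5,5]  old=[-5,4]  +wl: 1
  step 19. node 3  ⊔preds=[-5,5]  new=[-5,5]  old=[-5,4]  +wl: 2
  step 20. node 4  ⊔preds=[-5,5]  new=[-5,-3]  stable
  step 21. node 0  ⊔preds=[-5,5]  new=[-5,4]  old=[-5,3]  +wl: 3,4
  step 22. node 1  ⊔preds=[-5,5]  new=[-5,5]  old=[-5,4]  +wl: 0
  step 23. node 2  ⊔preds=[-5,5]  new=[-5,5]  stable
  step 24. node 3  ⊔preds=[-5,5]  new=[-5,5]  stable
  step 25. node 4  ⊔preds=[-5,5]  new=[-5,-3]  stable
  step 26. node 0  ⊔preds=[-5,5]  new=[-5,4]  stable

Least fixpoint reached:
  node 0: [-5,4]
  node 1: [-5,5]
  node 2: [-5,5]
  node 3: [-5,5]
  node 4: [-5,-3]

26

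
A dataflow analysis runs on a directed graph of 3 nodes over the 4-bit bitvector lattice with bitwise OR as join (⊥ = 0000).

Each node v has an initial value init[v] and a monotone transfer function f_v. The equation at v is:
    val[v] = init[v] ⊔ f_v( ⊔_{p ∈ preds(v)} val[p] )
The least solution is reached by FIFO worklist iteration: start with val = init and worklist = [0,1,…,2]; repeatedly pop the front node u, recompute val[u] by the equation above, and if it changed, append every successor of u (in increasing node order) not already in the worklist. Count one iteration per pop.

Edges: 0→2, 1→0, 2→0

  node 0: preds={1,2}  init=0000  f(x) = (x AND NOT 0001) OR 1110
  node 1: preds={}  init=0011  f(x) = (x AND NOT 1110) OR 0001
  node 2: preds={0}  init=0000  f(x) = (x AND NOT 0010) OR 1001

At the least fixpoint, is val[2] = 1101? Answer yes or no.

yes

Trace (4 dequeues):
  [1] u=0 | in 0011 | out 1110 | prev 0000 | push {}
  [2] u=1 | in 0000 | out 0011 | ==
  [3] u=2 | in 1110 | out 1101 | prev 0000 | push {0}
  [4] u=0 | in 1111 | out 1110 | ==

Converged values:
  [0] 1110
  [1] 0011
  [2] 1101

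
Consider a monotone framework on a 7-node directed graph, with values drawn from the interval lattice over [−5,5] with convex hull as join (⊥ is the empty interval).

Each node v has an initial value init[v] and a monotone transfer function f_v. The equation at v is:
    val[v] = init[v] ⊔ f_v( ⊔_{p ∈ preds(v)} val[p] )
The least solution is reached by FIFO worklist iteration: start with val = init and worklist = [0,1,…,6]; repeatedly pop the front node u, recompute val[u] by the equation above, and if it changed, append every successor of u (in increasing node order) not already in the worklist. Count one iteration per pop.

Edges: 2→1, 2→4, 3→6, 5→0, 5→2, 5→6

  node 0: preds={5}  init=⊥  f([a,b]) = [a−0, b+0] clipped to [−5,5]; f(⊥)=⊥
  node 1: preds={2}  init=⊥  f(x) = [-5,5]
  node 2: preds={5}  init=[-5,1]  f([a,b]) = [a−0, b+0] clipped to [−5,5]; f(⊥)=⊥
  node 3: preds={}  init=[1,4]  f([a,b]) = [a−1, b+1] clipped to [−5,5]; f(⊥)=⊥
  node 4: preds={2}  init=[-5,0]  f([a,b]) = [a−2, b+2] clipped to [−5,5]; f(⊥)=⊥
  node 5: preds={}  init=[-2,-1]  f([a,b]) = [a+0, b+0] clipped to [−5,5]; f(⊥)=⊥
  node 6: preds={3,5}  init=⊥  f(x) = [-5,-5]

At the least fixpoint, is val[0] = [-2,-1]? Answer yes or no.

Trace (7 dequeues):
  [1] u=0 | in [-2,-1] | out [-2,-1] | prev ⊥ | push {}
  [2] u=1 | in [-5,1] | out [-5,5] | prev ⊥ | push {}
  [3] u=2 | in [-2,-1] | out [-5,1] | ==
  [4] u=3 | in ⊥ | out [1,4] | ==
  [5] u=4 | in [-5,1] | out [-5,3] | prev [-5,0] | push {}
  [6] u=5 | in ⊥ | out [-2,-1] | ==
  [7] u=6 | in [-2,4] | out [-5,-5] | prev ⊥ | push {}

Converged values:
  [0] [-2,-1]
  [1] [-5,5]
  [2] [-5,1]
  [3] [1,4]
  [4] [-5,3]
  [5] [-2,-1]
  [6] [-5,-5]

yes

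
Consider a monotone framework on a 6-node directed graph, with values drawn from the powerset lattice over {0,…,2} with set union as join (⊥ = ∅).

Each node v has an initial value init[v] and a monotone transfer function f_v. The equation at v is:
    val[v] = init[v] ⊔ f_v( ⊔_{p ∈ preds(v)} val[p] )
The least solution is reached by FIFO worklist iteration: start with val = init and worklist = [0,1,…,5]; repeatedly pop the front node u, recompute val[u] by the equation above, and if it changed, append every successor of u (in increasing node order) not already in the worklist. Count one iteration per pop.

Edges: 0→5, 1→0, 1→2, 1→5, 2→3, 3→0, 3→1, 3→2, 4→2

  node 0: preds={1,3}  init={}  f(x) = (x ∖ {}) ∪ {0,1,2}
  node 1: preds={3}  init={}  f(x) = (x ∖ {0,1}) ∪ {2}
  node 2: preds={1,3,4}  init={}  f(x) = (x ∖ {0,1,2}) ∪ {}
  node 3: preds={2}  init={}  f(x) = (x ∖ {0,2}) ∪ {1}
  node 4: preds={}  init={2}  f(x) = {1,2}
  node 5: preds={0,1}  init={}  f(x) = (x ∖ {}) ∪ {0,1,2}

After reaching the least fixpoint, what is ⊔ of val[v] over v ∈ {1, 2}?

{2}

Iteration log — 9 steps:
  step 1. node 0  ⊔preds={}  new={0,1,2}  old={}  +wl: 
  step 2. node 1  ⊔preds={}  new={2}  old={}  +wl: 0
  step 3. node 2  ⊔preds={2}  new={}  stable
  step 4. node 3  ⊔preds={}  new={1}  old={}  +wl: 1,2
  step 5. node 4  ⊔preds={}  new={1,2}  old={2}  +wl: 
  step 6. node 5  ⊔preds={0,1,2}  new={0,1,2}  old={}  +wl: 
  step 7. node 0  ⊔preds={1,2}  new={0,1,2}  stable
  step 8. node 1  ⊔preds={1}  new={2}  stable
  step 9. node 2  ⊔preds={1,2}  new={}  stable

Least fixpoint reached:
  node 0: {0,1,2}
  node 1: {2}
  node 2: {}
  node 3: {1}
  node 4: {1,2}
  node 5: {0,1,2}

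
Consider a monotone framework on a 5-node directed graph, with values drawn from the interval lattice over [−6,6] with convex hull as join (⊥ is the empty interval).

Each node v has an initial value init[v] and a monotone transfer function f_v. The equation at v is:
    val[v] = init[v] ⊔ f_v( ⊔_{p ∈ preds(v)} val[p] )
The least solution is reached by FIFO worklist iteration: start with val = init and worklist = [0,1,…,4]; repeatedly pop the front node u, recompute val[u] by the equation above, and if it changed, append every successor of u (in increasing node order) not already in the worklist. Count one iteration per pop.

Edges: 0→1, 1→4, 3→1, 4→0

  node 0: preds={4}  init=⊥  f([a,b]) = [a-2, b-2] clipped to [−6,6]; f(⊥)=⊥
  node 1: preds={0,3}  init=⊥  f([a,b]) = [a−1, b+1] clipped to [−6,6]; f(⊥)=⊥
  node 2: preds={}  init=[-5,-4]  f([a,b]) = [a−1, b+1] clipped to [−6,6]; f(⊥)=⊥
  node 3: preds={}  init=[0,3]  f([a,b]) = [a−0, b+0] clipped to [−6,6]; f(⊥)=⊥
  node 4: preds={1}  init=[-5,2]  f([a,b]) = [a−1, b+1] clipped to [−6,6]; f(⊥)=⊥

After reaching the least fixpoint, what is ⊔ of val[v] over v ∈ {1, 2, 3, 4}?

[-6,5]

Iteration log — 7 steps:
  step 1. node 0  ⊔preds=[-5,2]  new=[-6,0]  old=⊥  +wl: 
  step 2. node 1  ⊔preds=[-6,3]  new=[-6,4]  old=⊥  +wl: 
  step 3. node 2  ⊔preds=⊥  new=[-5,-4]  stable
  step 4. node 3  ⊔preds=⊥  new=[0,3]  stable
  step 5. node 4  ⊔preds=[-6,4]  new=[-6,5]  old=[-5,2]  +wl: 0
  step 6. node 0  ⊔preds=[-6,5]  new=[-6,3]  old=[-6,0]  +wl: 1
  step 7. node 1  ⊔preds=[-6,3]  new=[-6,4]  stable

Least fixpoint reached:
  node 0: [-6,3]
  node 1: [-6,4]
  node 2: [-5,-4]
  node 3: [0,3]
  node 4: [-6,5]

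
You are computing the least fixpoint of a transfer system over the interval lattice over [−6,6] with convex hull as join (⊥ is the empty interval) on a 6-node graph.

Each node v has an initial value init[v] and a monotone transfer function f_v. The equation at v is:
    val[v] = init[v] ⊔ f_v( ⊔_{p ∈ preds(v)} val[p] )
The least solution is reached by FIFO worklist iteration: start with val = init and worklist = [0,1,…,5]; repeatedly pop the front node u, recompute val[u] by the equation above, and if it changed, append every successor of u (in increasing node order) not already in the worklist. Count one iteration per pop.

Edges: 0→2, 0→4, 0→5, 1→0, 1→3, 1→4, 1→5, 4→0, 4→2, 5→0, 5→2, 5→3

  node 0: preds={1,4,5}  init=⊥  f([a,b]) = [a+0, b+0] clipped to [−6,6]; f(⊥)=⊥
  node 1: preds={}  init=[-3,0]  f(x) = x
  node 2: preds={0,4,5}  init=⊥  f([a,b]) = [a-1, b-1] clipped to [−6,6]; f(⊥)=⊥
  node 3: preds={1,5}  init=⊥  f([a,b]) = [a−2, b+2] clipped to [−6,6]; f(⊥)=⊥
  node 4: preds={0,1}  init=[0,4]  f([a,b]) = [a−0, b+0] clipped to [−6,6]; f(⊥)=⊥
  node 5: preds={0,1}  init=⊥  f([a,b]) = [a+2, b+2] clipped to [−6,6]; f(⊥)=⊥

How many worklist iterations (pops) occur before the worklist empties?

13

Worklist (13 pops):
  #1 pop 0: in=[-3,4] → [-3,4] (was ⊥); enqueue []
  #2 pop 1: in=⊥ → [-3,0] (no change)
  #3 pop 2: in=[-3,4] → [-4,3] (was ⊥); enqueue []
  #4 pop 3: in=[-3,0] → [-5,2] (was ⊥); enqueue []
  #5 pop 4: in=[-3,4] → [-3,4] (was [0,4]); enqueue [0,2]
  #6 pop 5: in=[-3,4] → [-1,6] (was ⊥); enqueue [3]
  #7 pop 0: in=[-3,6] → [-3,6] (was [-3,4]); enqueue [4,5]
  #8 pop 2: in=[-3,6] → [-4,5] (was [-4,3]); enqueue []
  #9 pop 3: in=[-3,6] → [-5,6] (was [-5,2]); enqueue []
  #10 pop 4: in=[-3,6] → [-3,6] (was [-3,4]); enqueue [0,2]
  #11 pop 5: in=[-3,6] → [-1,6] (no change)
  #12 pop 0: in=[-3,6] → [-3,6] (no change)
  #13 pop 2: in=[-3,6] → [-4,5] (no change)

Fixpoint:
  val[0] = [-3,6]
  val[1] = [-3,0]
  val[2] = [-4,5]
  val[3] = [-5,6]
  val[4] = [-3,6]
  val[5] = [-1,6]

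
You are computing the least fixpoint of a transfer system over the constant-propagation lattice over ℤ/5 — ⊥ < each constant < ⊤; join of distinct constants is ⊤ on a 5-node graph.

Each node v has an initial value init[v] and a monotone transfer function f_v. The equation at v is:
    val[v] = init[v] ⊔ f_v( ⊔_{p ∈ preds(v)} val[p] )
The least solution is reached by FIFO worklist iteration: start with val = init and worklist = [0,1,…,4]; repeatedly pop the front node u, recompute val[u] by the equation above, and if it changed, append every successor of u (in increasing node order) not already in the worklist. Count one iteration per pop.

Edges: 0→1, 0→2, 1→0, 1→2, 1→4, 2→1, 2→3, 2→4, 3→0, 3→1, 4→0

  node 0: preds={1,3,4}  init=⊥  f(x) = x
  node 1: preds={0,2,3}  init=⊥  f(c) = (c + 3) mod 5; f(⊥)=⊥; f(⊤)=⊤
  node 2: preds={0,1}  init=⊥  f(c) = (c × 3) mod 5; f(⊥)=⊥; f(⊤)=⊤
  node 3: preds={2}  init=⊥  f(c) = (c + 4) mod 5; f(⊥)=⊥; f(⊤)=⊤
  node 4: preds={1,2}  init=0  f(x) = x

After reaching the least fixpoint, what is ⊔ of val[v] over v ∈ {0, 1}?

Iteration log — 10 steps:
  step 1. node 0  ⊔preds=0  new=0  old=⊥  +wl: 
  step 2. node 1  ⊔preds=0  new=3  old=⊥  +wl: 0
  step 3. node 2  ⊔preds=⊤  new=⊤  old=⊥  +wl: 1
  step 4. node 3  ⊔preds=⊤  new=⊤  old=⊥  +wl: 
  step 5. node 4  ⊔preds=⊤  new=⊤  old=0  +wl: 
  step 6. node 0  ⊔preds=⊤  new=⊤  old=0  +wl: 2
  step 7. node 1  ⊔preds=⊤  new=⊤  old=3  +wl: 0,4
  step 8. node 2  ⊔preds=⊤  new=⊤  stable
  step 9. node 0  ⊔preds=⊤  new=⊤  stable
  step 10. node 4  ⊔preds=⊤  new=⊤  stable

Least fixpoint reached:
  node 0: ⊤
  node 1: ⊤
  node 2: ⊤
  node 3: ⊤
  node 4: ⊤

⊤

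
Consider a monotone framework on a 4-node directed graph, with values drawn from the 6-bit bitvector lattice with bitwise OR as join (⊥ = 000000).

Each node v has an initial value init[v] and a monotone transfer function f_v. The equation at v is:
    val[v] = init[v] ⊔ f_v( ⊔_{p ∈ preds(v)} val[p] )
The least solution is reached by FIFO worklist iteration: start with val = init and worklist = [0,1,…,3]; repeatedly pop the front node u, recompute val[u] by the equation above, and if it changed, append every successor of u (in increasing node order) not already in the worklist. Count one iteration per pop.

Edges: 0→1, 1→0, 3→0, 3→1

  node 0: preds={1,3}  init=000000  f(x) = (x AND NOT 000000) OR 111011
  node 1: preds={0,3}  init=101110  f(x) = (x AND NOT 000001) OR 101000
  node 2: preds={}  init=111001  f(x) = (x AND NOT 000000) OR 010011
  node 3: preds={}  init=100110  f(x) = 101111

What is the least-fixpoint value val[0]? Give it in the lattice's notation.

Trace (6 dequeues):
  [1] u=0 | in 101110 | out 111111 | prev 000000 | push {}
  [2] u=1 | in 111111 | out 111110 | prev 101110 | push {0}
  [3] u=2 | in 000000 | out 111011 | prev 111001 | push {}
  [4] u=3 | in 000000 | out 101111 | prev 100110 | push {1}
  [5] u=0 | in 111111 | out 111111 | ==
  [6] u=1 | in 111111 | out 111110 | ==

Converged values:
  [0] 111111
  [1] 111110
  [2] 111011
  [3] 101111

111111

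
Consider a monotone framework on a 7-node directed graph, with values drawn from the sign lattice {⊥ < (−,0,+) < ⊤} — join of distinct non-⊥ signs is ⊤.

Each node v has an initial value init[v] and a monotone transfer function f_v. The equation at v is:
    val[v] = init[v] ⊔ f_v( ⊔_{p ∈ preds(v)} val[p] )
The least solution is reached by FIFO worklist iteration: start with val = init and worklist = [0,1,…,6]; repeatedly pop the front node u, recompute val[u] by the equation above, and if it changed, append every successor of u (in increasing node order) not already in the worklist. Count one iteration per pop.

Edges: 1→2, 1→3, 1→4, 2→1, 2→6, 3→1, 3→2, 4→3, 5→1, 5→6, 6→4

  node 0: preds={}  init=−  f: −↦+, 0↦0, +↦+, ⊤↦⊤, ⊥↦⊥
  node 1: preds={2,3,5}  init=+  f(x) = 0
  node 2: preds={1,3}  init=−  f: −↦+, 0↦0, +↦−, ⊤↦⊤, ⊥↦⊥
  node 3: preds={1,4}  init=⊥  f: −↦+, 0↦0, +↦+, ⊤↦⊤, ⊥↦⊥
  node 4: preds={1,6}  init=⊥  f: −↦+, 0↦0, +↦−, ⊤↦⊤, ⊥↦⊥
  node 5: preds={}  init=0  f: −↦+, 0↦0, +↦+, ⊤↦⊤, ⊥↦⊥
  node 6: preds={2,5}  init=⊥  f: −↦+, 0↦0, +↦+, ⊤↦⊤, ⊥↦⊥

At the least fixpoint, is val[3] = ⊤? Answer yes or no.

yes

Worklist (11 pops):
  #1 pop 0: in=⊥ → − (no change)
  #2 pop 1: in=⊤ → ⊤ (was +); enqueue []
  #3 pop 2: in=⊤ → ⊤ (was −); enqueue [1]
  #4 pop 3: in=⊤ → ⊤ (was ⊥); enqueue [2]
  #5 pop 4: in=⊤ → ⊤ (was ⊥); enqueue [3]
  #6 pop 5: in=⊥ → 0 (no change)
  #7 pop 6: in=⊤ → ⊤ (was ⊥); enqueue [4]
  #8 pop 1: in=⊤ → ⊤ (no change)
  #9 pop 2: in=⊤ → ⊤ (no change)
  #10 pop 3: in=⊤ → ⊤ (no change)
  #11 pop 4: in=⊤ → ⊤ (no change)

Fixpoint:
  val[0] = −
  val[1] = ⊤
  val[2] = ⊤
  val[3] = ⊤
  val[4] = ⊤
  val[5] = 0
  val[6] = ⊤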